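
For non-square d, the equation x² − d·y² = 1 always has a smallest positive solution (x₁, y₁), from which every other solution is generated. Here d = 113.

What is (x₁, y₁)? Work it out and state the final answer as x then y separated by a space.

√113 → a₀=10, period (1,1,1,2,2,1,1,1,20); ℓ=9 odd so k=17
step 0: (10, 1)  from 10·(1,0) + (0,1)
step 1: (11, 1)  from 1·(10,1) + (1,0)
…
step 3: (32, 3)  from 1·(21,2) + (11,1)
…
step 9: (16009, 1506)  from 20·(776,73) + (489,46)
step 10: (16785, 1579)  from 1·(16009,1506) + (776,73)
step 11: (32794, 3085)  from 1·(16785,1579) + (16009,1506)
…
step 14: (313483, 29490)  from 2·(131952,12413) + (49579,4664)
…
step 16: (758918, 71393)  from 1·(445435,41903) + (313483,29490)
step 17: (1204353, 113296)  from 1·(758918,71393) + (445435,41903)
fundamental: x₁=1204353, y₁=113296  (since 1450466148609 − 113·12835983616 = 1)

1204353 113296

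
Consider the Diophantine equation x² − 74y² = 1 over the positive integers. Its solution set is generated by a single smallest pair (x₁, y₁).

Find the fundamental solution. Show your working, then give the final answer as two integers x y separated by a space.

d=74: √d = [8; 1,1,1,1,16] (ℓ=5, odd), read p_9/q_9
k=0  a_k=8  p_k/q_k = 8/1
…
k=3  a_k=1  p_k/q_k = 26/3
…
k=6  a_k=1  p_k/q_k = 757/88
k=7  a_k=1  p_k/q_k = 1471/171
k=8  a_k=1  p_k/q_k = 2228/259
k=9  a_k=1  p_k/q_k = 3699/430
fundamental: x₁=3699, y₁=430  (since 13682601 − 74·184900 = 1)

3699 430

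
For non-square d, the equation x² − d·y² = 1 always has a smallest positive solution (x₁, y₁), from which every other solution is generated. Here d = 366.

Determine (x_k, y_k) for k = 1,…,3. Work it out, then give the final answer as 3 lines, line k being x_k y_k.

[19; 7,1,1,1,2,12,2,1,1,1,7,38] for √366; ℓ=12 ⇒ convergent index 11
step 0: (19, 1)  from 19·(1,0) + (0,1)
step 1: (134, 7)  from 7·(19,1) + (1,0)
step 2: (153, 8)  from 1·(134,7) + (19,1)
step 3: (287, 15)  from 1·(153,8) + (134,7)
step 4: (440, 23)  from 1·(287,15) + (153,8)
step 5: (1167, 61)  from 2·(440,23) + (287,15)
step 6: (14444, 755)  from 12·(1167,61) + (440,23)
step 7: (30055, 1571)  from 2·(14444,755) + (1167,61)
step 8: (44499, 2326)  from 1·(30055,1571) + (14444,755)
step 9: (74554, 3897)  from 1·(44499,2326) + (30055,1571)
step 10: (119053, 6223)  from 1·(74554,3897) + (44499,2326)
step 11: (907925, 47458)  from 7·(119053,6223) + (74554,3897)
→ (907925, 47458).  Check: 907925²=824327805625, 366·47458²=824327805624, difference 1.
(907925+47458√366)^2 = 1648655611249 + 86176609300√366
(907925+47458√366)^3 = 2993711291685588725 + 156483795997357542√366

907925 47458
1648655611249 86176609300
2993711291685588725 156483795997357542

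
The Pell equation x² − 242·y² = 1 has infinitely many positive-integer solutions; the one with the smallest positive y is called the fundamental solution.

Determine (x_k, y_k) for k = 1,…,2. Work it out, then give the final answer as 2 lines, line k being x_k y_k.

19601 1260
768398401 49394520

√242 → a₀=15, period (1,1,3,1,14,1,3,1,1,30); ℓ=10 even so k=9
i=0: a=15 ⇒ p=15, q=1
…
i=3: a=3 ⇒ p=109, q=7
i=4: a=1 ⇒ p=140, q=9
i=5: a=14 ⇒ p=2069, q=133
…
i=8: a=1 ⇒ p=10905, q=701
i=9: a=1 ⇒ p=19601, q=1260
fundamental: x₁=19601, y₁=1260  (since 384199201 − 242·1587600 = 1)
n=2: (19601,1260)∘(19601,1260) = (19601·19601+242·1260·1260, 19601·1260+1260·19601) = (768398401,49394520)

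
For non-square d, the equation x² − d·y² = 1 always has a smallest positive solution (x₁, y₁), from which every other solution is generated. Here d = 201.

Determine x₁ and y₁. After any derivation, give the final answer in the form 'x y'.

515095 36332

d=201: √d = [14; 5,1,1,1,2,…,1,5,28] (ℓ=14, even), read p_13/q_13
i=0: a=14 ⇒ p=14, q=1
i=1: a=5 ⇒ p=71, q=5
i=2: a=1 ⇒ p=85, q=6
…
i=5: a=2 ⇒ p=638, q=45
…
i=7: a=8 ⇒ p=7670, q=541
…
i=12: a=1 ⇒ p=91402, q=6447
i=13: a=5 ⇒ p=515095, q=36332
(x₁, y₁) = (515095, 36332);  515095² − 201·36332² = 1 ✓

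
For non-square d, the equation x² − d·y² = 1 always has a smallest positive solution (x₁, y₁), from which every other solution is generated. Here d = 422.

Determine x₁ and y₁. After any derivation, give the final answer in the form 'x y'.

√422 → a₀=20, period (1,1,5,2,1,…,1,1,40); ℓ=14 even so k=13
k=0  a_k=20  p_k/q_k = 20/1
k=1  a_k=1  p_k/q_k = 21/1
k=2  a_k=1  p_k/q_k = 41/2
k=3  a_k=5  p_k/q_k = 226/11
k=4  a_k=2  p_k/q_k = 493/24
k=5  a_k=1  p_k/q_k = 719/35
…
k=7  a_k=20  p_k/q_k = 53719/2615
k=8  a_k=3  p_k/q_k = 163807/7974
k=9  a_k=1  p_k/q_k = 217526/10589
k=10  a_k=2  p_k/q_k = 598859/29152
…
k=12  a_k=1  p_k/q_k = 3810680/185501
k=13  a_k=1  p_k/q_k = 7022501/341850
(x₁, y₁) = (7022501, 341850);  7022501² − 422·341850² = 1 ✓

7022501 341850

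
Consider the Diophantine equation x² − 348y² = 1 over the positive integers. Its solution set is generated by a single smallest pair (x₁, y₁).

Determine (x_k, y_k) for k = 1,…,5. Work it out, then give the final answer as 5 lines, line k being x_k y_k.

1567 84
4910977 263256
15391000351 825044220
48235390189057 2585688322224
151169697461504287 8103546376805796

[18; 1,1,1,8,1,1,1,36] for √348; ℓ=8 ⇒ convergent index 7
step 0: (18, 1)  from 18·(1,0) + (0,1)
step 1: (19, 1)  from 1·(18,1) + (1,0)
step 2: (37, 2)  from 1·(19,1) + (18,1)
step 3: (56, 3)  from 1·(37,2) + (19,1)
step 4: (485, 26)  from 8·(56,3) + (37,2)
step 5: (541, 29)  from 1·(485,26) + (56,3)
step 6: (1026, 55)  from 1·(541,29) + (485,26)
step 7: (1567, 84)  from 1·(1026,55) + (541,29)
→ (1567, 84).  Check: 1567²=2455489, 348·84²=2455488, difference 1.
k=2:  x_2 = 1567·1567+348·84·84 = 4910977,  y_2 = 1567·84+84·1567 = 263256
k=3:  x_3 = 1567·4910977+348·84·263256 = 15391000351,  y_3 = 1567·263256+84·4910977 = 825044220
k=4:  x_4 = 1567·15391000351+348·84·825044220 = 48235390189057,  y_4 = 1567·825044220+84·15391000351 = 2585688322224
k=5:  x_5 = 1567·48235390189057+348·84·2585688322224 = 151169697461504287,  y_5 = 1567·2585688322224+84·48235390189057 = 8103546376805796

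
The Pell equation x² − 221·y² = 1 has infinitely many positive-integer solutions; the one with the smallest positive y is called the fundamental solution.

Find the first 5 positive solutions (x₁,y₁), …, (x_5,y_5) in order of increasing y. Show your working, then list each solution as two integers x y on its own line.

d=221: √d = [14; 1,6,2,6,1,28] (ℓ=6, even), read p_5/q_5
i=0: a=14 ⇒ p=14, q=1
…
i=4: a=6 ⇒ p=1442, q=97
i=5: a=1 ⇒ p=1665, q=112
→ (1665, 112).  Check: 1665²=2772225, 221·112²=2772224, difference 1.
n=2: (1665,112)∘(1665,112) = (1665·1665+221·112·112, 1665·112+112·1665) = (5544449,372960)
n=3: (5544449,372960)∘(1665,112) = (1665·5544449+221·112·372960, 1665·372960+112·5544449) = (18463013505,1241956688)
n=4: (18463013505,1241956688)∘(1665,112) = (1665·18463013505+221·112·1241956688, 1665·1241956688+112·18463013505) = (61481829427201,4135715398080)
n=5: (61481829427201,4135715398080)∘(1665,112) = (1665·61481829427201+221·112·4135715398080, 1665·4135715398080+112·61481829427201) = (204734473529565825,13771931033649712)

1665 112
5544449 372960
18463013505 1241956688
61481829427201 4135715398080
204734473529565825 13771931033649712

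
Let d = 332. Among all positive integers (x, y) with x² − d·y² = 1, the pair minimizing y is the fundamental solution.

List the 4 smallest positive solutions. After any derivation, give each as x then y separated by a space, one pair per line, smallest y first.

d=332: √d = [18; 4,1,1,8,1,1,4,36] (ℓ=8, even), read p_7/q_7
a_0=18:  p_0=18·1+0=18,  q_0=18·0+1=1
a_1=4:  p_1=4·18+1=73,  q_1=4·1+0=4
…
a_6=1:  p_6=1·1567+1403=2970,  q_6=1·86+77=163
a_7=4:  p_7=4·2970+1567=13447,  q_7=4·163+86=738
(x₁, y₁) = (13447, 738);  13447² − 332·738² = 1 ✓
k=2:  x_2 = 13447·13447+332·738·738 = 361643617,  y_2 = 13447·738+738·13447 = 19847772
k=3:  x_3 = 13447·361643617+332·738·19847772 = 9726043422151,  y_3 = 13447·19847772+738·361643617 = 533785979430
k=4:  x_4 = 13447·9726043422151+332·738·533785979430 = 261572211433685377,  y_4 = 13447·533785979430+738·9726043422151 = 14355640110942648

13447 738
361643617 19847772
9726043422151 533785979430
261572211433685377 14355640110942648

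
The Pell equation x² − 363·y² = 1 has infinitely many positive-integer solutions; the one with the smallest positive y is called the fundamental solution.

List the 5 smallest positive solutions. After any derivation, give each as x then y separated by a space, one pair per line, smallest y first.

362 19
262087 13756
189750626 9959325
137379191137 7210537544
99462344632562 5220419222531

√363 = [19; 19,38, …], period ℓ=2 (even) → k=1
a_0=19:  p_0=19·1+0=19,  q_0=19·0+1=1
a_1=19:  p_1=19·19+1=362,  q_1=19·1+0=19
(x₁, y₁) = (362, 19);  362² − 363·19² = 1 ✓
n=2: (362,19)∘(362,19) = (362·362+363·19·19, 362·19+19·362) = (262087,13756)
n=3: (262087,13756)∘(362,19) = (362·262087+363·19·13756, 362·13756+19·262087) = (189750626,9959325)
n=4: (189750626,9959325)∘(362,19) = (362·189750626+363·19·9959325, 362·9959325+19·189750626) = (137379191137,7210537544)
n=5: (137379191137,7210537544)∘(362,19) = (362·137379191137+363·19·7210537544, 362·7210537544+19·137379191137) = (99462344632562,5220419222531)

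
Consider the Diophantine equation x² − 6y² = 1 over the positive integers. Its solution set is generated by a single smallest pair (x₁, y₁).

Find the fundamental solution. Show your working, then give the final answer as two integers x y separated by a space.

d=6: √d = [2; 2,4] (ℓ=2, even), read p_1/q_1
a_0=2:  p_0=2·1+0=2,  q_0=2·0+1=1
a_1=2:  p_1=2·2+1=5,  q_1=2·1+0=2
fundamental: x₁=5, y₁=2  (since 25 − 6·4 = 1)

5 2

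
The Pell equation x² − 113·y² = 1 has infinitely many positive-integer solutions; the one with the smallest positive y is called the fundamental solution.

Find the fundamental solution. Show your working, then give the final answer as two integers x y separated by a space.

√113 → a₀=10, period (1,1,1,2,2,1,1,1,20); ℓ=9 odd so k=17
a_0=10:  p_0=10·1+0=10,  q_0=10·0+1=1
…
a_2=1:  p_2=1·11+10=21,  q_2=1·1+1=2
a_3=1:  p_3=1·21+11=32,  q_3=1·2+1=3
a_4=2:  p_4=2·32+21=85,  q_4=2·3+2=8
…
a_6=1:  p_6=1·202+85=287,  q_6=1·19+8=27
a_7=1:  p_7=1·287+202=489,  q_7=1·27+19=46
a_8=1:  p_8=1·489+287=776,  q_8=1·46+27=73
…
a_10=1:  p_10=1·16009+776=16785,  q_10=1·1506+73=1579
a_11=1:  p_11=1·16785+16009=32794,  q_11=1·1579+1506=3085
…
a_14=2:  p_14=2·131952+49579=313483,  q_14=2·12413+4664=29490
a_15=1:  p_15=1·313483+131952=445435,  q_15=1·29490+12413=41903
a_16=1:  p_16=1·445435+313483=758918,  q_16=1·41903+29490=71393
a_17=1:  p_17=1·758918+445435=1204353,  q_17=1·71393+41903=113296
fundamental: x₁=1204353, y₁=113296  (since 1450466148609 − 113·12835983616 = 1)

1204353 113296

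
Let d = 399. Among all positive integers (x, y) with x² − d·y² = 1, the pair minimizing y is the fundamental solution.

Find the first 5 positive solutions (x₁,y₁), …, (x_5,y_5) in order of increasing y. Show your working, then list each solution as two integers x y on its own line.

20 1
799 40
31940 1599
1276801 63920
51040100 2555201

√399 = [19; 1,38, …], period ℓ=2 (even) → k=1
i=0: a=19 ⇒ p=19, q=1
i=1: a=1 ⇒ p=20, q=1
(x₁, y₁) = (20, 1);  20² − 399·1² = 1 ✓
n=2: (20,1)∘(20,1) = (20·20+399·1·1, 20·1+1·20) = (799,40)
n=3: (799,40)∘(20,1) = (20·799+399·1·40, 20·40+1·799) = (31940,1599)
n=4: (31940,1599)∘(20,1) = (20·31940+399·1·1599, 20·1599+1·31940) = (1276801,63920)
n=5: (1276801,63920)∘(20,1) = (20·1276801+399·1·63920, 20·63920+1·1276801) = (51040100,2555201)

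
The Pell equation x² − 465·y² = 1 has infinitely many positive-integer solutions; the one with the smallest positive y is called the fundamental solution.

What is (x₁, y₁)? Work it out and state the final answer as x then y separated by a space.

d=465: √d = [21; 1,1,3,2,2,2,3,1,1,42] (ℓ=10, even), read p_9/q_9
a_0=21:  p_0=21·1+0=21,  q_0=21·0+1=1
a_1=1:  p_1=1·21+1=22,  q_1=1·1+0=1
a_2=1:  p_2=1·22+21=43,  q_2=1·1+1=2
a_3=3:  p_3=3·43+22=151,  q_3=3·2+1=7
a_4=2:  p_4=2·151+43=345,  q_4=2·7+2=16
…
a_7=3:  p_7=3·2027+841=6922,  q_7=3·94+39=321
a_8=1:  p_8=1·6922+2027=8949,  q_8=1·321+94=415
a_9=1:  p_9=1·8949+6922=15871,  q_9=1·415+321=736
(x₁, y₁) = (15871, 736);  15871² − 465·736² = 1 ✓

15871 736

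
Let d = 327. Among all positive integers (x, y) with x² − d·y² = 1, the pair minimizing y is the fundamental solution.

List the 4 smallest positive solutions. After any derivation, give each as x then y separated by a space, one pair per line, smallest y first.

√327 → a₀=18, period (12,36); ℓ=2 even so k=1
step 0: (18, 1)  from 18·(1,0) + (0,1)
step 1: (217, 12)  from 12·(18,1) + (1,0)
(x₁, y₁) = (217, 12);  217² − 327·12² = 1 ✓
k=2:  x_2 = 217·217+327·12·12 = 94177,  y_2 = 217·12+12·217 = 5208
k=3:  x_3 = 217·94177+327·12·5208 = 40872601,  y_3 = 217·5208+12·94177 = 2260260
k=4:  x_4 = 217·40872601+327·12·2260260 = 17738614657,  y_4 = 217·2260260+12·40872601 = 980947632

217 12
94177 5208
40872601 2260260
17738614657 980947632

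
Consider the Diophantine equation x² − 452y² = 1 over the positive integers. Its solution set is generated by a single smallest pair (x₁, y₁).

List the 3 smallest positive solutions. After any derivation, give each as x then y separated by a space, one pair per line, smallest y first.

1204353 56648
2900932297217 136448377488
6987493029899166849 328664025545553880

√452 → a₀=21, period (3,1,5,3,10,3,5,1,3,42); ℓ=10 even so k=9
k=0  a_k=21  p_k/q_k = 21/1
…
k=2  a_k=1  p_k/q_k = 85/4
…
k=7  a_k=5  p_k/q_k = 263904/12413
k=8  a_k=1  p_k/q_k = 313483/14745
k=9  a_k=3  p_k/q_k = 1204353/56648
fundamental: x₁=1204353, y₁=56648  (since 1450466148609 − 452·3208995904 = 1)
(x_2, y_2) = (1204353·1204353 + 452·56648·56648, 1204353·56648 + 56648·1204353) = (2900932297217, 136448377488)
(x_3, y_3) = (1204353·2900932297217 + 452·56648·136448377488, 1204353·136448377488 + 56648·2900932297217) = (6987493029899166849, 328664025545553880)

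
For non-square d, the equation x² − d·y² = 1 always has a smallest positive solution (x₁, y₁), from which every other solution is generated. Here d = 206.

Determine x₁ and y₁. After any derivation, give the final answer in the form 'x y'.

d=206: √d = [14; 2,1,5,14,5,1,2,28] (ℓ=8, even), read p_7/q_7
a_0=14:  p_0=14·1+0=14,  q_0=14·0+1=1
…
a_2=1:  p_2=1·29+14=43,  q_2=1·2+1=3
a_3=5:  p_3=5·43+29=244,  q_3=5·3+2=17
…
a_5=5:  p_5=5·3459+244=17539,  q_5=5·241+17=1222
a_6=1:  p_6=1·17539+3459=20998,  q_6=1·1222+241=1463
a_7=2:  p_7=2·20998+17539=59535,  q_7=2·1463+1222=4148
fundamental: x₁=59535, y₁=4148  (since 3544416225 − 206·17205904 = 1)

59535 4148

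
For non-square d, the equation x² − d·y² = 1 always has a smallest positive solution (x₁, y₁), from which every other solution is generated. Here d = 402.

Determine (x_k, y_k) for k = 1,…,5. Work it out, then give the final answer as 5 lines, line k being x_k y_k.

d=402: √d = [20; 20,40] (ℓ=2, even), read p_1/q_1
step 0: (20, 1)  from 20·(1,0) + (0,1)
step 1: (401, 20)  from 20·(20,1) + (1,0)
(x₁, y₁) = (401, 20);  401² − 402·20² = 1 ✓
(401+20√402)^2 = 321601 + 16040√402
(401+20√402)^3 = 257923601 + 12864060√402
(401+20√402)^4 = 206854406401 + 10316960080√402
(401+20√402)^5 = 165896976010001 + 8274189120100√402

401 20
321601 16040
257923601 12864060
206854406401 10316960080
165896976010001 8274189120100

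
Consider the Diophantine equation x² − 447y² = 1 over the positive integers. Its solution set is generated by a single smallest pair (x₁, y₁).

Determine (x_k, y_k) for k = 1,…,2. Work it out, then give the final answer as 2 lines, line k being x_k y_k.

148 7
43807 2072

√447 = [21; 7,42, …], period ℓ=2 (even) → k=1
k=0  a_k=21  p_k/q_k = 21/1
k=1  a_k=7  p_k/q_k = 148/7
fundamental: x₁=148, y₁=7  (since 21904 − 447·49 = 1)
n=2: (148,7)∘(148,7) = (148·148+447·7·7, 148·7+7·148) = (43807,2072)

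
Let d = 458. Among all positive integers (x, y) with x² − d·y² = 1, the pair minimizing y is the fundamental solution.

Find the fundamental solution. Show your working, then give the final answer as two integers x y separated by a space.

[21; 2,2,42] for √458; ℓ=3 ⇒ convergent index 5
step 0: (21, 1)  from 21·(1,0) + (0,1)
…
step 2: (107, 5)  from 2·(43,2) + (21,1)
step 3: (4537, 212)  from 42·(107,5) + (43,2)
step 4: (9181, 429)  from 2·(4537,212) + (107,5)
step 5: (22899, 1070)  from 2·(9181,429) + (4537,212)
→ (22899, 1070).  Check: 22899²=524364201, 458·1070²=524364200, difference 1.

22899 1070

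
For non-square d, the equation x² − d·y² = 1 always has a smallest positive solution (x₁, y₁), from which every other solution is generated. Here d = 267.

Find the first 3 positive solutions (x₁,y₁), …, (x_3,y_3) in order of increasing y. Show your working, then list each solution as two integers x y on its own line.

d=267: √d = [16; 2,1,15,1,2,32] (ℓ=6, even), read p_5/q_5
i=0: a=16 ⇒ p=16, q=1
i=1: a=2 ⇒ p=33, q=2
…
i=4: a=1 ⇒ p=817, q=50
i=5: a=2 ⇒ p=2402, q=147
→ (2402, 147).  Check: 2402²=5769604, 267·147²=5769603, difference 1.
(2402+147√267)^2 = 11539207 + 706188√267
(2402+147√267)^3 = 55434348026 + 3392527005√267

2402 147
11539207 706188
55434348026 3392527005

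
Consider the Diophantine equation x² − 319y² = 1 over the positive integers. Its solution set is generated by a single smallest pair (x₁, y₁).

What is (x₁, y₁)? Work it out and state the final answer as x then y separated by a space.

12901780 722361

√319 = [17; 1,6,5,1,4,…,6,1,34, …], period ℓ=14 (even) → k=13
step 0: (17, 1)  from 17·(1,0) + (0,1)
step 1: (18, 1)  from 1·(17,1) + (1,0)
…
step 7: (15628, 875)  from 1·(11913,667) + (3715,208)
…
step 9: (250816, 14043)  from 4·(58797,3292) + (15628,875)
…
step 12: (11102899, 621643)  from 6·(1798881,100718) + (309613,17335)
step 13: (12901780, 722361)  from 1·(11102899,621643) + (1798881,100718)
fundamental: x₁=12901780, y₁=722361  (since 166455927168400 − 319·521805414321 = 1)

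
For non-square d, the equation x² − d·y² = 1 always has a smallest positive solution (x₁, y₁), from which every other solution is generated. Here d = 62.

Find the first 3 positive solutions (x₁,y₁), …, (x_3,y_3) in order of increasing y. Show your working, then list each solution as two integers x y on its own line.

63 8
7937 1008
999999 127000

d=62: √d = [7; 1,6,1,14] (ℓ=4, even), read p_3/q_3
i=0: a=7 ⇒ p=7, q=1
i=1: a=1 ⇒ p=8, q=1
i=2: a=6 ⇒ p=55, q=7
i=3: a=1 ⇒ p=63, q=8
→ (63, 8).  Check: 63²=3969, 62·8²=3968, difference 1.
n=2: (63,8)∘(63,8) = (63·63+62·8·8, 63·8+8·63) = (7937,1008)
n=3: (7937,1008)∘(63,8) = (63·7937+62·8·1008, 63·1008+8·7937) = (999999,127000)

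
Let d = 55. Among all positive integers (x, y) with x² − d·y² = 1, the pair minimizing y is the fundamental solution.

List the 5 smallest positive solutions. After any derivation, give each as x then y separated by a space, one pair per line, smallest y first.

√55 → a₀=7, period (2,2,2,14); ℓ=4 even so k=3
a_0=7:  p_0=7·1+0=7,  q_0=7·0+1=1
…
a_2=2:  p_2=2·15+7=37,  q_2=2·2+1=5
a_3=2:  p_3=2·37+15=89,  q_3=2·5+2=12
(x₁, y₁) = (89, 12);  89² − 55·12² = 1 ✓
(x_2, y_2) = (89·89 + 55·12·12, 89·12 + 12·89) = (15841, 2136)
(x_3, y_3) = (89·15841 + 55·12·2136, 89·2136 + 12·15841) = (2819609, 380196)
(x_4, y_4) = (89·2819609 + 55·12·380196, 89·380196 + 12·2819609) = (501874561, 67672752)
(x_5, y_5) = (89·501874561 + 55·12·67672752, 89·67672752 + 12·501874561) = (89330852249, 12045369660)

89 12
15841 2136
2819609 380196
501874561 67672752
89330852249 12045369660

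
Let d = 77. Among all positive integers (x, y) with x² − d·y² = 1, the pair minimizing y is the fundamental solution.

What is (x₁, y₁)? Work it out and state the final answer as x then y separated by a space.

d=77: √d = [8; 1,3,2,3,1,16] (ℓ=6, even), read p_5/q_5
step 0: (8, 1)  from 8·(1,0) + (0,1)
…
step 2: (35, 4)  from 3·(9,1) + (8,1)
…
step 4: (272, 31)  from 3·(79,9) + (35,4)
step 5: (351, 40)  from 1·(272,31) + (79,9)
fundamental: x₁=351, y₁=40  (since 123201 − 77·1600 = 1)

351 40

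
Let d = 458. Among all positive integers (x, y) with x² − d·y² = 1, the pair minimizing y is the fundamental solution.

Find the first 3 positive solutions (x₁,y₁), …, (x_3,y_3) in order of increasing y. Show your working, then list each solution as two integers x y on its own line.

√458 → a₀=21, period (2,2,42); ℓ=3 odd so k=5
i=0: a=21 ⇒ p=21, q=1
i=1: a=2 ⇒ p=43, q=2
i=2: a=2 ⇒ p=107, q=5
i=3: a=42 ⇒ p=4537, q=212
i=4: a=2 ⇒ p=9181, q=429
i=5: a=2 ⇒ p=22899, q=1070
fundamental: x₁=22899, y₁=1070  (since 524364201 − 458·1144900 = 1)
k=2:  x_2 = 22899·22899+458·1070·1070 = 1048728401,  y_2 = 22899·1070+1070·22899 = 49003860
k=3:  x_3 = 22899·1048728401+458·1070·49003860 = 48029663286099,  y_3 = 22899·49003860+1070·1048728401 = 2244278779210

22899 1070
1048728401 49003860
48029663286099 2244278779210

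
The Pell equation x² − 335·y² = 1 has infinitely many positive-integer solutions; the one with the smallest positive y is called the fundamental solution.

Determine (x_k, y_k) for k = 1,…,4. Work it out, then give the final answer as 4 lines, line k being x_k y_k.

√335 → a₀=18, period (3,3,3,36); ℓ=4 even so k=3
k=0  a_k=18  p_k/q_k = 18/1
k=1  a_k=3  p_k/q_k = 55/3
k=2  a_k=3  p_k/q_k = 183/10
k=3  a_k=3  p_k/q_k = 604/33
fundamental: x₁=604, y₁=33  (since 364816 − 335·1089 = 1)
k=2:  x_2 = 604·604+335·33·33 = 729631,  y_2 = 604·33+33·604 = 39864
k=3:  x_3 = 604·729631+335·33·39864 = 881393644,  y_3 = 604·39864+33·729631 = 48155679
k=4:  x_4 = 604·881393644+335·33·48155679 = 1064722792321,  y_4 = 604·48155679+33·881393644 = 58172020368

604 33
729631 39864
881393644 48155679
1064722792321 58172020368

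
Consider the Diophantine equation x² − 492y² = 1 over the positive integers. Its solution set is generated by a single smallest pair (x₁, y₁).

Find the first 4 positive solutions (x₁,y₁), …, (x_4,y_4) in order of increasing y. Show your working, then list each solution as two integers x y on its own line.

√492 → a₀=22, period (5,1,1,10,1,1,5,44); ℓ=8 even so k=7
a_0=22:  p_0=22·1+0=22,  q_0=22·0+1=1
…
a_6=1:  p_6=1·2817+2573=5390,  q_6=1·127+116=243
a_7=5:  p_7=5·5390+2817=29767,  q_7=5·243+127=1342
→ (29767, 1342).  Check: 29767²=886074289, 492·1342²=886074288, difference 1.
n=2: (29767,1342)∘(29767,1342) = (29767·29767+492·1342·1342, 29767·1342+1342·29767) = (1772148577,79894628)
n=3: (1772148577,79894628)∘(29767,1342) = (29767·1772148577+492·1342·79894628, 29767·79894628+1342·1772148577) = (105503093353351,4756446782010)
n=4: (105503093353351,4756446782010)∘(29767,1342) = (29767·105503093353351+492·1342·4756446782010, 29767·4756446782010+1342·105503093353351) = (6281021157926249857,283170302640288712)

29767 1342
1772148577 79894628
105503093353351 4756446782010
6281021157926249857 283170302640288712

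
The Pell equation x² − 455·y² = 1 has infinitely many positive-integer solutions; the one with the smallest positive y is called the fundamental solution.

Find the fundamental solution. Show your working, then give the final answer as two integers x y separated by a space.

[21; 3,42] for √455; ℓ=2 ⇒ convergent index 1
k=0  a_k=21  p_k/q_k = 21/1
k=1  a_k=3  p_k/q_k = 64/3
→ (64, 3).  Check: 64²=4096, 455·3²=4095, difference 1.

64 3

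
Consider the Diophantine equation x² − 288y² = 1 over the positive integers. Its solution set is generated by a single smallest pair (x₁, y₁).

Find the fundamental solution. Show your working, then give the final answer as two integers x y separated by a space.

d=288: √d = [16; 1,32] (ℓ=2, even), read p_1/q_1
i=0: a=16 ⇒ p=16, q=1
i=1: a=1 ⇒ p=17, q=1
fundamental: x₁=17, y₁=1  (since 289 − 288·1 = 1)

17 1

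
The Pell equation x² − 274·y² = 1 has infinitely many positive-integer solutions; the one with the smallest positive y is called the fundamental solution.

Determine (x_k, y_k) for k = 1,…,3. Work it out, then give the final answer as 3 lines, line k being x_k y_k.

3959299 239190
31352097142801 1894049455620
248264653730785753699 14998216231173381570

d=274: √d = [16; 1,1,4,4,1,1,32] (ℓ=7, odd), read p_13/q_13
a_0=16:  p_0=16·1+0=16,  q_0=16·0+1=1
a_1=1:  p_1=1·16+1=17,  q_1=1·1+0=1
a_2=1:  p_2=1·17+16=33,  q_2=1·1+1=2
a_3=4:  p_3=4·33+17=149,  q_3=4·2+1=9
…
a_5=1:  p_5=1·629+149=778,  q_5=1·38+9=47
a_6=1:  p_6=1·778+629=1407,  q_6=1·47+38=85
a_7=32:  p_7=32·1407+778=45802,  q_7=32·85+47=2767
a_8=1:  p_8=1·45802+1407=47209,  q_8=1·2767+85=2852
a_9=1:  p_9=1·47209+45802=93011,  q_9=1·2852+2767=5619
a_10=4:  p_10=4·93011+47209=419253,  q_10=4·5619+2852=25328
a_11=4:  p_11=4·419253+93011=1770023,  q_11=4·25328+5619=106931
a_12=1:  p_12=1·1770023+419253=2189276,  q_12=1·106931+25328=132259
a_13=1:  p_13=1·2189276+1770023=3959299,  q_13=1·132259+106931=239190
→ (3959299, 239190).  Check: 3959299²=15676048571401, 274·239190²=15676048571400, difference 1.
n=2: (3959299,239190)∘(3959299,239190) = (3959299·3959299+274·239190·239190, 3959299·239190+239190·3959299) = (31352097142801,1894049455620)
n=3: (31352097142801,1894049455620)∘(3959299,239190) = (3959299·31352097142801+274·239190·1894049455620, 3959299·1894049455620+239190·31352097142801) = (248264653730785753699,14998216231173381570)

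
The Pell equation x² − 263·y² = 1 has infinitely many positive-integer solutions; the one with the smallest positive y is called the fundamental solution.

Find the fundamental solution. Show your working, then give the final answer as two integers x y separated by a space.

d=263: √d = [16; 4,1,1,1,1,15,1,1,1,1,4,32] (ℓ=12, even), read p_11/q_11
i=0: a=16 ⇒ p=16, q=1
…
i=2: a=1 ⇒ p=81, q=5
i=3: a=1 ⇒ p=146, q=9
…
i=5: a=1 ⇒ p=373, q=23
i=6: a=15 ⇒ p=5822, q=359
i=7: a=1 ⇒ p=6195, q=382
i=8: a=1 ⇒ p=12017, q=741
…
i=10: a=1 ⇒ p=30229, q=1864
i=11: a=4 ⇒ p=139128, q=8579
fundamental: x₁=139128, y₁=8579  (since 19356600384 − 263·73599241 = 1)

139128 8579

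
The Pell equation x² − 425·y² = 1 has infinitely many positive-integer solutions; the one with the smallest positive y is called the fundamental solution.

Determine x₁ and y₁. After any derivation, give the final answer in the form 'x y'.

143649 6968

[20; 1,1,1,1,1,1,40] for √425; ℓ=7 ⇒ convergent index 13
k=0  a_k=20  p_k/q_k = 20/1
k=1  a_k=1  p_k/q_k = 21/1
k=2  a_k=1  p_k/q_k = 41/2
…
k=5  a_k=1  p_k/q_k = 165/8
…
k=7  a_k=40  p_k/q_k = 10885/528
k=8  a_k=1  p_k/q_k = 11153/541
k=9  a_k=1  p_k/q_k = 22038/1069
k=10  a_k=1  p_k/q_k = 33191/1610
…
k=12  a_k=1  p_k/q_k = 88420/4289
k=13  a_k=1  p_k/q_k = 143649/6968
fundamental: x₁=143649, y₁=6968  (since 20635035201 − 425·48553024 = 1)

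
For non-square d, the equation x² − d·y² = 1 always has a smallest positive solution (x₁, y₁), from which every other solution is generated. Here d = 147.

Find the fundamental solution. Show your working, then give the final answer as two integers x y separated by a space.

√147 → a₀=12, period (8,24); ℓ=2 even so k=1
a_0=12:  p_0=12·1+0=12,  q_0=12·0+1=1
a_1=8:  p_1=8·12+1=97,  q_1=8·1+0=8
(x₁, y₁) = (97, 8);  97² − 147·8² = 1 ✓

97 8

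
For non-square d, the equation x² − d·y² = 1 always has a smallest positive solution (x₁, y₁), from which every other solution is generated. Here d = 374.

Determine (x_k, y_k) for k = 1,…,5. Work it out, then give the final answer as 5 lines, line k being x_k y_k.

√374 → a₀=19, period (2,1,18,1,2,38); ℓ=6 even so k=5
step 0: (19, 1)  from 19·(1,0) + (0,1)
step 1: (39, 2)  from 2·(19,1) + (1,0)
…
step 4: (1141, 59)  from 1·(1083,56) + (58,3)
step 5: (3365, 174)  from 2·(1141,59) + (1083,56)
(x₁, y₁) = (3365, 174);  3365² − 374·174² = 1 ✓
n=2: (3365,174)∘(3365,174) = (3365·3365+374·174·174, 3365·174+174·3365) = (22646449,1171020)
n=3: (22646449,1171020)∘(3365,174) = (3365·22646449+374·174·1171020, 3365·1171020+174·22646449) = (152410598405,7880964426)
n=4: (152410598405,7880964426)∘(3365,174) = (3365·152410598405+374·174·7880964426, 3365·7880964426+174·152410598405) = (1025723304619201,53038889415960)
n=5: (1025723304619201,53038889415960)∘(3365,174) = (3365·1025723304619201+374·174·53038889415960, 3365·53038889415960+174·1025723304619201) = (6903117687676624325,356951717888446374)

3365 174
22646449 1171020
152410598405 7880964426
1025723304619201 53038889415960
6903117687676624325 356951717888446374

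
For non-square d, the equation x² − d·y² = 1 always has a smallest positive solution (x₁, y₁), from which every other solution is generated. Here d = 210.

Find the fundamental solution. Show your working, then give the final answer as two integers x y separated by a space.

√210 → a₀=14, period (2,28); ℓ=2 even so k=1
a_0=14:  p_0=14·1+0=14,  q_0=14·0+1=1
a_1=2:  p_1=2·14+1=29,  q_1=2·1+0=2
fundamental: x₁=29, y₁=2  (since 841 − 210·4 = 1)

29 2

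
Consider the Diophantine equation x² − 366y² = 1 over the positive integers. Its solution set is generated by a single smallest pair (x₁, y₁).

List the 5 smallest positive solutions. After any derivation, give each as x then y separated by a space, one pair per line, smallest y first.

907925 47458
1648655611249 86176609300
2993711291685588725 156483795997357542
5436130649005627630680001 284151100961715516031400
9871197838993875221878594227125 515975776681174635989620332458

√366 = [19; 7,1,1,1,2,12,2,1,1,1,7,38, …], period ℓ=12 (even) → k=11
a_0=19:  p_0=19·1+0=19,  q_0=19·0+1=1
…
a_7=2:  p_7=2·14444+1167=30055,  q_7=2·755+61=1571
…
a_10=1:  p_10=1·74554+44499=119053,  q_10=1·3897+2326=6223
a_11=7:  p_11=7·119053+74554=907925,  q_11=7·6223+3897=47458
→ (907925, 47458).  Check: 907925²=824327805625, 366·47458²=824327805624, difference 1.
k=2:  x_2 = 907925·907925+366·47458·47458 = 1648655611249,  y_2 = 907925·47458+47458·907925 = 86176609300
k=3:  x_3 = 907925·1648655611249+366·47458·86176609300 = 2993711291685588725,  y_3 = 907925·86176609300+47458·1648655611249 = 156483795997357542
k=4:  x_4 = 907925·2993711291685588725+366·47458·156483795997357542 = 5436130649005627630680001,  y_4 = 907925·156483795997357542+47458·2993711291685588725 = 284151100961715516031400
k=5:  x_5 = 907925·5436130649005627630680001+366·47458·284151100961715516031400 = 9871197838993875221878594227125,  y_5 = 907925·284151100961715516031400+47458·5436130649005627630680001 = 515975776681174635989620332458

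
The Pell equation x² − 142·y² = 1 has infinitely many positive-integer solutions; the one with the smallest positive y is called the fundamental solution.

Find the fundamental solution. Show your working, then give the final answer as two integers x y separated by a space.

[11; 1,10,1,22] for √142; ℓ=4 ⇒ convergent index 3
i=0: a=11 ⇒ p=11, q=1
…
i=2: a=10 ⇒ p=131, q=11
i=3: a=1 ⇒ p=143, q=12
→ (143, 12).  Check: 143²=20449, 142·12²=20448, difference 1.

143 12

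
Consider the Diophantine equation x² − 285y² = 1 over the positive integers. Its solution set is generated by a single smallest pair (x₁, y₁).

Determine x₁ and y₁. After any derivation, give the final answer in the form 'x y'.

2431 144

[16; 1,7,2,7,1,32] for √285; ℓ=6 ⇒ convergent index 5
k=0  a_k=16  p_k/q_k = 16/1
k=1  a_k=1  p_k/q_k = 17/1
k=2  a_k=7  p_k/q_k = 135/8
k=3  a_k=2  p_k/q_k = 287/17
k=4  a_k=7  p_k/q_k = 2144/127
k=5  a_k=1  p_k/q_k = 2431/144
fundamental: x₁=2431, y₁=144  (since 5909761 − 285·20736 = 1)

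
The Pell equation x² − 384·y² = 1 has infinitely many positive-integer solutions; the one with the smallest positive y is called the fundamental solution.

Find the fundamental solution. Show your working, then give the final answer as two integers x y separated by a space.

4801 245

√384 = [19; 1,1,2,9,2,1,1,38, …], period ℓ=8 (even) → k=7
i=0: a=19 ⇒ p=19, q=1
…
i=2: a=1 ⇒ p=39, q=2
…
i=6: a=1 ⇒ p=2861, q=146
i=7: a=1 ⇒ p=4801, q=245
(x₁, y₁) = (4801, 245);  4801² − 384·245² = 1 ✓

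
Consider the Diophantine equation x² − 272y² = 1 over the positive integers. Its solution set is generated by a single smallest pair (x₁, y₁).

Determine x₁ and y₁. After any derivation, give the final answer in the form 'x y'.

√272 = [16; 2,32, …], period ℓ=2 (even) → k=1
i=0: a=16 ⇒ p=16, q=1
i=1: a=2 ⇒ p=33, q=2
(x₁, y₁) = (33, 2);  33² − 272·2² = 1 ✓

33 2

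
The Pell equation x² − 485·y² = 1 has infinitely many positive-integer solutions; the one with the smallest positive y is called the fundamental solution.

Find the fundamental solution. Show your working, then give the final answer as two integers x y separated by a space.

d=485: √d = [22; 44] (ℓ=1, odd), read p_1/q_1
k=0  a_k=22  p_k/q_k = 22/1
k=1  a_k=44  p_k/q_k = 969/44
(x₁, y₁) = (969, 44);  969² − 485·44² = 1 ✓

969 44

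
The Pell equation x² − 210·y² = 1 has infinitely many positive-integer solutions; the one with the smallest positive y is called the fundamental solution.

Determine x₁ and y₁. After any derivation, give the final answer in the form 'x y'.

29 2

√210 → a₀=14, period (2,28); ℓ=2 even so k=1
a_0=14:  p_0=14·1+0=14,  q_0=14·0+1=1
a_1=2:  p_1=2·14+1=29,  q_1=2·1+0=2
(x₁, y₁) = (29, 2);  29² − 210·2² = 1 ✓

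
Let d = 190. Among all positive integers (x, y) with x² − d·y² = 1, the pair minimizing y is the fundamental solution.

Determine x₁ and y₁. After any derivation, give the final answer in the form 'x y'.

52021 3774

[13; 1,3,1,1,1,…,3,1,26] for √190; ℓ=14 ⇒ convergent index 13
step 0: (13, 1)  from 13·(1,0) + (0,1)
step 1: (14, 1)  from 1·(13,1) + (1,0)
…
step 5: (193, 14)  from 1·(124,9) + (69,5)
step 6: (510, 37)  from 2·(193,14) + (124,9)
step 7: (1213, 88)  from 2·(510,37) + (193,14)
…
step 9: (4149, 301)  from 1·(2936,213) + (1213,88)
…
step 11: (11234, 815)  from 1·(7085,514) + (4149,301)
step 12: (40787, 2959)  from 3·(11234,815) + (7085,514)
step 13: (52021, 3774)  from 1·(40787,2959) + (11234,815)
(x₁, y₁) = (52021, 3774);  52021² − 190·3774² = 1 ✓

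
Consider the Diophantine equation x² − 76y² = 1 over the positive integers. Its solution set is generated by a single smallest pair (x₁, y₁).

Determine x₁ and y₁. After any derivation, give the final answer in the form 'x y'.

√76 → a₀=8, period (1,2,1,1,5,4,5,1,1,2,1,16); ℓ=12 even so k=11
step 0: (8, 1)  from 8·(1,0) + (0,1)
step 1: (9, 1)  from 1·(8,1) + (1,0)
…
step 3: (35, 4)  from 1·(26,3) + (9,1)
step 4: (61, 7)  from 1·(35,4) + (26,3)
step 5: (340, 39)  from 5·(61,7) + (35,4)
…
step 9: (16311, 1871)  from 1·(8866,1017) + (7445,854)
step 10: (41488, 4759)  from 2·(16311,1871) + (8866,1017)
step 11: (57799, 6630)  from 1·(41488,4759) + (16311,1871)
(x₁, y₁) = (57799, 6630);  57799² − 76·6630² = 1 ✓

57799 6630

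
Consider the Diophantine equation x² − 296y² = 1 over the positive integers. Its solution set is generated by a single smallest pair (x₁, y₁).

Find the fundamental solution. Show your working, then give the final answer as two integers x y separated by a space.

√296 = [17; 4,1,7,1,4,34, …], period ℓ=6 (even) → k=5
step 0: (17, 1)  from 17·(1,0) + (0,1)
step 1: (69, 4)  from 4·(17,1) + (1,0)
…
step 4: (757, 44)  from 1·(671,39) + (86,5)
step 5: (3699, 215)  from 4·(757,44) + (671,39)
fundamental: x₁=3699, y₁=215  (since 13682601 − 296·46225 = 1)

3699 215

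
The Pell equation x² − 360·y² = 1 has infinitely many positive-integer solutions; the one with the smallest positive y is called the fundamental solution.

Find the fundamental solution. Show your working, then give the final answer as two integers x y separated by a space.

19 1

[18; 1,36] for √360; ℓ=2 ⇒ convergent index 1
step 0: (18, 1)  from 18·(1,0) + (0,1)
step 1: (19, 1)  from 1·(18,1) + (1,0)
→ (19, 1).  Check: 19²=361, 360·1²=360, difference 1.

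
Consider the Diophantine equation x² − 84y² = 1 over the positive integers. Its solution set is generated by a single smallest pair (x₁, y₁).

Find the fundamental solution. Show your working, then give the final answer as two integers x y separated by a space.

√84 = [9; 6,18, …], period ℓ=2 (even) → k=1
step 0: (9, 1)  from 9·(1,0) + (0,1)
step 1: (55, 6)  from 6·(9,1) + (1,0)
fundamental: x₁=55, y₁=6  (since 3025 − 84·36 = 1)

55 6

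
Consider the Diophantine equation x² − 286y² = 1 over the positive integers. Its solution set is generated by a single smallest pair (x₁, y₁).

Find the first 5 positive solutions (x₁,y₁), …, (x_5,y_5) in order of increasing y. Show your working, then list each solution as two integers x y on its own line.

561835 33222
631317134449 37330564740
709392124465745995 41947235681362578
797122648497793485067201 47134850318039357456520
895702806436806213240996001675 52964017256829337557486465822

d=286: √d = [16; 1,10,3,3,2,3,3,10,1,32] (ℓ=10, even), read p_9/q_9
step 0: (16, 1)  from 16·(1,0) + (0,1)
…
step 3: (575, 34)  from 3·(186,11) + (17,1)
…
step 5: (4397, 260)  from 2·(1911,113) + (575,34)
step 6: (15102, 893)  from 3·(4397,260) + (1911,113)
…
step 8: (512132, 30283)  from 10·(49703,2939) + (15102,893)
step 9: (561835, 33222)  from 1·(512132,30283) + (49703,2939)
(x₁, y₁) = (561835, 33222);  561835² − 286·33222² = 1 ✓
(561835+33222√286)^2 = 631317134449 + 37330564740√286
(561835+33222√286)^3 = 709392124465745995 + 41947235681362578√286
(561835+33222√286)^4 = 797122648497793485067201 + 47134850318039357456520√286
(561835+33222√286)^5 = 895702806436806213240996001675 + 52964017256829337557486465822√286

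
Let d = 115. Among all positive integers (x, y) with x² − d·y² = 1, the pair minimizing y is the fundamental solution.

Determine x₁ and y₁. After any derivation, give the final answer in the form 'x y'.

1126 105

√115 = [10; 1,2,1,1,1,1,1,2,1,20, …], period ℓ=10 (even) → k=9
a_0=10:  p_0=10·1+0=10,  q_0=10·0+1=1
a_1=1:  p_1=1·10+1=11,  q_1=1·1+0=1
a_2=2:  p_2=2·11+10=32,  q_2=2·1+1=3
a_3=1:  p_3=1·32+11=43,  q_3=1·3+1=4
…
a_5=1:  p_5=1·75+43=118,  q_5=1·7+4=11
a_6=1:  p_6=1·118+75=193,  q_6=1·11+7=18
a_7=1:  p_7=1·193+118=311,  q_7=1·18+11=29
a_8=2:  p_8=2·311+193=815,  q_8=2·29+18=76
a_9=1:  p_9=1·815+311=1126,  q_9=1·76+29=105
(x₁, y₁) = (1126, 105);  1126² − 115·105² = 1 ✓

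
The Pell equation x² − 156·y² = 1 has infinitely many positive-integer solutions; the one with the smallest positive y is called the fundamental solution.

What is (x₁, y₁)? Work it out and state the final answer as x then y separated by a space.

[12; 2,24] for √156; ℓ=2 ⇒ convergent index 1
step 0: (12, 1)  from 12·(1,0) + (0,1)
step 1: (25, 2)  from 2·(12,1) + (1,0)
fundamental: x₁=25, y₁=2  (since 625 − 156·4 = 1)

25 2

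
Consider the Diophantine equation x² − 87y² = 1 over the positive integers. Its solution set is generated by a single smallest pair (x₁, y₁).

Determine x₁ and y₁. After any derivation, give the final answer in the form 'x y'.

√87 = [9; 3,18, …], period ℓ=2 (even) → k=1
k=0  a_k=9  p_k/q_k = 9/1
k=1  a_k=3  p_k/q_k = 28/3
→ (28, 3).  Check: 28²=784, 87·3²=783, difference 1.

28 3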